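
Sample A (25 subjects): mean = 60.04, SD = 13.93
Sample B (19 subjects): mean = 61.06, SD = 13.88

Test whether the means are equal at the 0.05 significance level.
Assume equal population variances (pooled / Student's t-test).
Student's two-sample t-test (equal variances):
H₀: μ₁ = μ₂
H₁: μ₁ ≠ μ₂
df = n₁ + n₂ - 2 = 42
Pooled variance s_p² = [(n₁-1)s₁² + (n₂-1)s₂²] / (n₁ + n₂ - 2) = [(24)(13.93²) + (18)(13.88²)] / 42 = 193.4490
SE = √(s_p²(1/n₁ + 1/n₂)) = √(193.4490 × (1/25 + 1/19)) = 4.2331
t = (x̄₁ - x̄₂) / SE = (60.04 - 61.06) / 4.2331 = -1.02 / 4.2331 = -0.241
p-value = 0.8108

Since p-value > α = 0.05, we fail to reject H₀.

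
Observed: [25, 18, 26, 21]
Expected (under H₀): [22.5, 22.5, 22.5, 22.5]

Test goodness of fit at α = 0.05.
Chi-square goodness of fit test:
H₀: observed counts match expected distribution
H₁: observed counts differ from expected distribution
df = k - 1 = 3
χ² = Σ(O - E)²/E
   = (25 - 22.5)²/22.5 + (18 - 22.5)²/22.5 + (26 - 22.5)²/22.5 + (21 - 22.5)²/22.5
   = 0.278 + 0.900 + 0.544 + 0.100
   = 1.82
p-value = 0.6101

Since p-value > α = 0.05, we fail to reject H₀.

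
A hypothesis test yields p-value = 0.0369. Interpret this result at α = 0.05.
Since p = 0.0369 < α = 0.05, reject H₀.
There is sufficient evidence to reject the null hypothesis; the result is statistically significant at the 0.05 level.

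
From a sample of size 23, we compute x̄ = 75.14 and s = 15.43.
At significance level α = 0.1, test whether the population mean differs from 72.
One-sample t-test:
H₀: μ = 72
H₁: μ ≠ 72
df = n - 1 = 22
t = (x̄ - μ₀) / (s/√n) = (75.14 - 72) / (15.43/√23) = 0.976
p-value = 0.3397

Since p-value > α = 0.1, we fail to reject H₀.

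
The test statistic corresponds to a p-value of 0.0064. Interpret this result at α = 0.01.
Since p = 0.0064 < α = 0.01, reject H₀.
There is sufficient evidence to reject the null hypothesis; the result is statistically significant at the 0.01 level.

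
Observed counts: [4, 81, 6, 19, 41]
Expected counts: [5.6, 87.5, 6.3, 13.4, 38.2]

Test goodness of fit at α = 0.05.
Chi-square goodness of fit test:
H₀: observed counts match expected distribution
H₁: observed counts differ from expected distribution
df = k - 1 = 4
χ² = Σ(O - E)²/E
   = (4 - 5.6)²/5.6 + (81 - 87.5)²/87.5 + (6 - 6.3)²/6.3 + (19 - 13.4)²/13.4 + (41 - 38.2)²/38.2
   = 0.457 + 0.483 + 0.014 + 2.340 + 0.205
   = 3.50
p-value = 0.4779

Since p-value > α = 0.05, we fail to reject H₀.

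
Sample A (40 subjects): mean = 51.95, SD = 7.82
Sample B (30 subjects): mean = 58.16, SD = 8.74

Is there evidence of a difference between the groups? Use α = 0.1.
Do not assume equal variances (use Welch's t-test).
Welch's two-sample t-test:
H₀: μ₁ = μ₂
H₁: μ₁ ≠ μ₂
s₁²/n₁ = 7.82²/40 = 1.5288,  s₂²/n₂ = 8.74²/30 = 2.5463
SE = √(s₁²/n₁ + s₂²/n₂) = √(1.5288 + 2.5463) = 2.0187
df (Welch-Satterthwaite) = (s₁²/n₁ + s₂²/n₂)² / [(s₁²/n₁)²/(n₁-1) + (s₂²/n₂)²/(n₂-1)] ≈ 58.58
t = (x̄₁ - x̄₂) / SE = (51.95 - 58.16) / 2.0187 = -6.21 / 2.0187 = -3.076
p-value = 0.0032

Since p-value < α = 0.1, we reject H₀.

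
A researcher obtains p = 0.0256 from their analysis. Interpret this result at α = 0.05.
Since p = 0.0256 < α = 0.05, reject H₀.
There is sufficient evidence to reject the null hypothesis; the result is statistically significant at the 0.05 level.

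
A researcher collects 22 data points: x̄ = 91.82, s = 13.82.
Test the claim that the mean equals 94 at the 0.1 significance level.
One-sample t-test:
H₀: μ = 94
H₁: μ ≠ 94
df = n - 1 = 21
t = (x̄ - μ₀) / (s/√n) = (91.82 - 94) / (13.82/√22) = -0.740
p-value = 0.4676

Since p-value > α = 0.1, we fail to reject H₀.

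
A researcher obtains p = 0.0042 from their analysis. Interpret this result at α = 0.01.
Since p = 0.0042 < α = 0.01, reject H₀.
There is sufficient evidence to reject the null hypothesis; the result is statistically significant at the 0.01 level.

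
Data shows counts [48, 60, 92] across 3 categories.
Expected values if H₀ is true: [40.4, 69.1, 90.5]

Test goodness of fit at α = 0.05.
Chi-square goodness of fit test:
H₀: observed counts match expected distribution
H₁: observed counts differ from expected distribution
df = k - 1 = 2
χ² = Σ(O - E)²/E
   = (48 - 40.4)²/40.4 + (60 - 69.1)²/69.1 + (92 - 90.5)²/90.5
   = 1.430 + 1.198 + 0.025
   = 2.65
p-value = 0.2654

Since p-value > α = 0.05, we fail to reject H₀.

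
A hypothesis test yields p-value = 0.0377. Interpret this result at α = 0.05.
Since p = 0.0377 < α = 0.05, reject H₀.
There is sufficient evidence to reject the null hypothesis; the result is statistically significant at the 0.05 level.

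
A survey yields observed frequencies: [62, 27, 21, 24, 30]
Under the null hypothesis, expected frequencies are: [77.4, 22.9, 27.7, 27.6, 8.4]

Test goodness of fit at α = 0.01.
Chi-square goodness of fit test:
H₀: observed counts match expected distribution
H₁: observed counts differ from expected distribution
df = k - 1 = 4
χ² = Σ(O - E)²/E
   = (62 - 77.4)²/77.4 + (27 - 22.9)²/22.9 + (21 - 27.7)²/27.7 + (24 - 27.6)²/27.6 + (30 - 8.4)²/8.4
   = 3.064 + 0.734 + 1.621 + 0.470 + 55.543
   = 61.43
p-value < 0.0001

Since p-value < α = 0.01, we reject H₀.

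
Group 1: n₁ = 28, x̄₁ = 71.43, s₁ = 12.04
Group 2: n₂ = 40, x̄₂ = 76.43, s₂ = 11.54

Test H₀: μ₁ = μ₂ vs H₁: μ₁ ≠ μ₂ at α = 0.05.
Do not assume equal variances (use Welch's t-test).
Welch's two-sample t-test:
H₀: μ₁ = μ₂
H₁: μ₁ ≠ μ₂
s₁²/n₁ = 12.04²/28 = 5.1772,  s₂²/n₂ = 11.54²/40 = 3.3293
SE = √(s₁²/n₁ + s₂²/n₂) = √(5.1772 + 3.3293) = 2.9166
df (Welch-Satterthwaite) = (s₁²/n₁ + s₂²/n₂)² / [(s₁²/n₁)²/(n₁-1) + (s₂²/n₂)²/(n₂-1)] ≈ 56.67
t = (x̄₁ - x̄₂) / SE = (71.43 - 76.43) / 2.9166 = -5.00 / 2.9166 = -1.714
p-value = 0.0919

Since p-value > α = 0.05, we fail to reject H₀.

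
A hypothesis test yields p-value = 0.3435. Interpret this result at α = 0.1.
Since p = 0.3435 > α = 0.1, fail to reject H₀.
There is insufficient evidence to reject the null hypothesis; the result is not statistically significant at the 0.1 level.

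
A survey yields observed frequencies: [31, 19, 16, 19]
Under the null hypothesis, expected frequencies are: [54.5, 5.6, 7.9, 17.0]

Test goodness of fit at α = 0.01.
Chi-square goodness of fit test:
H₀: observed counts match expected distribution
H₁: observed counts differ from expected distribution
df = k - 1 = 3
χ² = Σ(O - E)²/E
   = (31 - 54.5)²/54.5 + (19 - 5.6)²/5.6 + (16 - 7.9)²/7.9 + (19 - 17.0)²/17.0
   = 10.133 + 32.064 + 8.305 + 0.235
   = 50.74
p-value < 0.0001

Since p-value < α = 0.01, we reject H₀.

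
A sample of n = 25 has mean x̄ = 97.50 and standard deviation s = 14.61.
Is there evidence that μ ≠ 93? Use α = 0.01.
One-sample t-test:
H₀: μ = 93
H₁: μ ≠ 93
df = n - 1 = 24
t = (x̄ - μ₀) / (s/√n) = (97.50 - 93) / (14.61/√25) = 1.540
p-value = 0.1366

Since p-value > α = 0.01, we fail to reject H₀.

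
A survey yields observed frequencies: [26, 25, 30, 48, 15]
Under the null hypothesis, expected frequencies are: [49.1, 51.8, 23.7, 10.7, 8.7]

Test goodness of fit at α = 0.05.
Chi-square goodness of fit test:
H₀: observed counts match expected distribution
H₁: observed counts differ from expected distribution
df = k - 1 = 4
χ² = Σ(O - E)²/E
   = (26 - 49.1)²/49.1 + (25 - 51.8)²/51.8 + (30 - 23.7)²/23.7 + (48 - 10.7)²/10.7 + (15 - 8.7)²/8.7
   = 10.868 + 13.866 + 1.675 + 130.027 + 4.562
   = 161.00
p-value < 0.0001

Since p-value < α = 0.05, we reject H₀.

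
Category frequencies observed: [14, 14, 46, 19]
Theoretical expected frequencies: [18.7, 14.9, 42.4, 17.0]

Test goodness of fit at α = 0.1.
Chi-square goodness of fit test:
H₀: observed counts match expected distribution
H₁: observed counts differ from expected distribution
df = k - 1 = 3
χ² = Σ(O - E)²/E
   = (14 - 18.7)²/18.7 + (14 - 14.9)²/14.9 + (46 - 42.4)²/42.4 + (19 - 17.0)²/17.0
   = 1.181 + 0.054 + 0.306 + 0.235
   = 1.78
p-value = 0.6200

Since p-value > α = 0.1, we fail to reject H₀.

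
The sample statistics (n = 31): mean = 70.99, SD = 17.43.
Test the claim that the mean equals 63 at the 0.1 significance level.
One-sample t-test:
H₀: μ = 63
H₁: μ ≠ 63
df = n - 1 = 30
t = (x̄ - μ₀) / (s/√n) = (70.99 - 63) / (17.43/√31) = 2.552
p-value = 0.0160

Since p-value < α = 0.1, we reject H₀.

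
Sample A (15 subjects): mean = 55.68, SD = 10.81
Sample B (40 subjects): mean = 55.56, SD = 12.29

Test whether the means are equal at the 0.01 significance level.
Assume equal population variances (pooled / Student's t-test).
Student's two-sample t-test (equal variances):
H₀: μ₁ = μ₂
H₁: μ₁ ≠ μ₂
df = n₁ + n₂ - 2 = 53
Pooled variance s_p² = [(n₁-1)s₁² + (n₂-1)s₂²] / (n₁ + n₂ - 2) = [(14)(10.81²) + (39)(12.29²)] / 53 = 142.0133
SE = √(s_p²(1/n₁ + 1/n₂)) = √(142.0133 × (1/15 + 1/40)) = 3.6080
t = (x̄₁ - x̄₂) / SE = (55.68 - 55.56) / 3.6080 = 0.12 / 3.6080 = 0.033
p-value = 0.9736

Since p-value > α = 0.01, we fail to reject H₀.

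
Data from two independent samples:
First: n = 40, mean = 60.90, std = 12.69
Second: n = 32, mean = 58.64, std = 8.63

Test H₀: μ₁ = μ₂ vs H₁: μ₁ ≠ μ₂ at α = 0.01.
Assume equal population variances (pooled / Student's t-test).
Student's two-sample t-test (equal variances):
H₀: μ₁ = μ₂
H₁: μ₁ ≠ μ₂
df = n₁ + n₂ - 2 = 70
Pooled variance s_p² = [(n₁-1)s₁² + (n₂-1)s₂²] / (n₁ + n₂ - 2) = [(39)(12.69²) + (31)(8.63²)] / 70 = 122.7027
SE = √(s_p²(1/n₁ + 1/n₂)) = √(122.7027 × (1/40 + 1/32)) = 2.6272
t = (x̄₁ - x̄₂) / SE = (60.90 - 58.64) / 2.6272 = 2.26 / 2.6272 = 0.860
p-value = 0.3926

Since p-value > α = 0.01, we fail to reject H₀.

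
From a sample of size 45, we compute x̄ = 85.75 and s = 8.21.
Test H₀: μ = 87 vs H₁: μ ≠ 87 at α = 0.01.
One-sample t-test:
H₀: μ = 87
H₁: μ ≠ 87
df = n - 1 = 44
t = (x̄ - μ₀) / (s/√n) = (85.75 - 87) / (8.21/√45) = -1.021
p-value = 0.3127

Since p-value > α = 0.01, we fail to reject H₀.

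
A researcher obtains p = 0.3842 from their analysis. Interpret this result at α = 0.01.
Since p = 0.3842 > α = 0.01, fail to reject H₀.
There is insufficient evidence to reject the null hypothesis; the result is not statistically significant at the 0.01 level.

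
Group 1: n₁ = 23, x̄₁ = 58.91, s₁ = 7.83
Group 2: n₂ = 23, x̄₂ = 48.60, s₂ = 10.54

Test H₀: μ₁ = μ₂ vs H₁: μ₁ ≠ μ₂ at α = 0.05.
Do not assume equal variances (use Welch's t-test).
Welch's two-sample t-test:
H₀: μ₁ = μ₂
H₁: μ₁ ≠ μ₂
s₁²/n₁ = 7.83²/23 = 2.6656,  s₂²/n₂ = 10.54²/23 = 4.8301
SE = √(s₁²/n₁ + s₂²/n₂) = √(2.6656 + 4.8301) = 2.7378
df (Welch-Satterthwaite) = (s₁²/n₁ + s₂²/n₂)² / [(s₁²/n₁)²/(n₁-1) + (s₂²/n₂)²/(n₂-1)] ≈ 40.61
t = (x̄₁ - x̄₂) / SE = (58.91 - 48.60) / 2.7378 = 10.31 / 2.7378 = 3.766
p-value = 0.0005

Since p-value < α = 0.05, we reject H₀.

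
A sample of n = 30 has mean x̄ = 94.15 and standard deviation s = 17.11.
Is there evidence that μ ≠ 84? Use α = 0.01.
One-sample t-test:
H₀: μ = 84
H₁: μ ≠ 84
df = n - 1 = 29
t = (x̄ - μ₀) / (s/√n) = (94.15 - 84) / (17.11/√30) = 3.249
p-value = 0.0029

Since p-value < α = 0.01, we reject H₀.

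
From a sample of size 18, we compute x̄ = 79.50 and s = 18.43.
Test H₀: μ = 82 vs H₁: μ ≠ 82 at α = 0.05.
One-sample t-test:
H₀: μ = 82
H₁: μ ≠ 82
df = n - 1 = 17
t = (x̄ - μ₀) / (s/√n) = (79.50 - 82) / (18.43/√18) = -0.576
p-value = 0.5725

Since p-value > α = 0.05, we fail to reject H₀.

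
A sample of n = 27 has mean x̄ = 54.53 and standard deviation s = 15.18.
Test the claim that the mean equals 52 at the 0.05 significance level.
One-sample t-test:
H₀: μ = 52
H₁: μ ≠ 52
df = n - 1 = 26
t = (x̄ - μ₀) / (s/√n) = (54.53 - 52) / (15.18/√27) = 0.866
p-value = 0.3944

Since p-value > α = 0.05, we fail to reject H₀.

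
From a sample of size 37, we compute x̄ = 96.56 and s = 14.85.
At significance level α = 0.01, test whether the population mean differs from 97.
One-sample t-test:
H₀: μ = 97
H₁: μ ≠ 97
df = n - 1 = 36
t = (x̄ - μ₀) / (s/√n) = (96.56 - 97) / (14.85/√37) = -0.180
p-value = 0.8580

Since p-value > α = 0.01, we fail to reject H₀.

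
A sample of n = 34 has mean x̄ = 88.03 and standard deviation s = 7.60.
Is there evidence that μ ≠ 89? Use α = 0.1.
One-sample t-test:
H₀: μ = 89
H₁: μ ≠ 89
df = n - 1 = 33
t = (x̄ - μ₀) / (s/√n) = (88.03 - 89) / (7.60/√34) = -0.744
p-value = 0.4620

Since p-value > α = 0.1, we fail to reject H₀.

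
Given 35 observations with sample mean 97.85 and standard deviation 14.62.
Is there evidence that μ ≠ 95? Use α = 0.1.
One-sample t-test:
H₀: μ = 95
H₁: μ ≠ 95
df = n - 1 = 34
t = (x̄ - μ₀) / (s/√n) = (97.85 - 95) / (14.62/√35) = 1.153
p-value = 0.2568

Since p-value > α = 0.1, we fail to reject H₀.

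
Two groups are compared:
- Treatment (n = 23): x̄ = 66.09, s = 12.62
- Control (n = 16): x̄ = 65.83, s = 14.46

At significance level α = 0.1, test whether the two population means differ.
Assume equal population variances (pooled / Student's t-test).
Student's two-sample t-test (equal variances):
H₀: μ₁ = μ₂
H₁: μ₁ ≠ μ₂
df = n₁ + n₂ - 2 = 37
Pooled variance s_p² = [(n₁-1)s₁² + (n₂-1)s₂²] / (n₁ + n₂ - 2) = [(22)(12.62²) + (15)(14.46²)] / 37 = 179.4646
SE = √(s_p²(1/n₁ + 1/n₂)) = √(179.4646 × (1/23 + 1/16)) = 4.3611
t = (x̄₁ - x̄₂) / SE = (66.09 - 65.83) / 4.3611 = 0.26 / 4.3611 = 0.060
p-value = 0.9528

Since p-value > α = 0.1, we fail to reject H₀.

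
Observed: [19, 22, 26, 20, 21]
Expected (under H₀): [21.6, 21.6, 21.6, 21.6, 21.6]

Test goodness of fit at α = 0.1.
Chi-square goodness of fit test:
H₀: observed counts match expected distribution
H₁: observed counts differ from expected distribution
df = k - 1 = 4
χ² = Σ(O - E)²/E
   = (19 - 21.6)²/21.6 + (22 - 21.6)²/21.6 + (26 - 21.6)²/21.6 + (20 - 21.6)²/21.6 + (21 - 21.6)²/21.6
   = 0.313 + 0.007 + 0.896 + 0.119 + 0.017
   = 1.35
p-value = 0.8525

Since p-value > α = 0.1, we fail to reject H₀.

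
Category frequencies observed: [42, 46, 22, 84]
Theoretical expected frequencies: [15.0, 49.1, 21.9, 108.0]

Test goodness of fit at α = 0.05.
Chi-square goodness of fit test:
H₀: observed counts match expected distribution
H₁: observed counts differ from expected distribution
df = k - 1 = 3
χ² = Σ(O - E)²/E
   = (42 - 15.0)²/15.0 + (46 - 49.1)²/49.1 + (22 - 21.9)²/21.9 + (84 - 108.0)²/108.0
   = 48.600 + 0.196 + 0.000 + 5.333
   = 54.13
p-value < 0.0001

Since p-value < α = 0.05, we reject H₀.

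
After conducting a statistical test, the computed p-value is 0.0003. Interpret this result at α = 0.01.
Since p = 0.0003 < α = 0.01, reject H₀.
There is sufficient evidence to reject the null hypothesis; the result is statistically significant at the 0.01 level.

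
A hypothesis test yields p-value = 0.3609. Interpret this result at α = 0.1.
Since p = 0.3609 > α = 0.1, fail to reject H₀.
There is insufficient evidence to reject the null hypothesis; the result is not statistically significant at the 0.1 level.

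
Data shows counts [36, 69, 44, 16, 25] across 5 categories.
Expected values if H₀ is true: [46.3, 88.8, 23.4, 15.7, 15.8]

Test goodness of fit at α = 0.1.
Chi-square goodness of fit test:
H₀: observed counts match expected distribution
H₁: observed counts differ from expected distribution
df = k - 1 = 4
χ² = Σ(O - E)²/E
   = (36 - 46.3)²/46.3 + (69 - 88.8)²/88.8 + (44 - 23.4)²/23.4 + (16 - 15.7)²/15.7 + (25 - 15.8)²/15.8
   = 2.291 + 4.415 + 18.135 + 0.006 + 5.357
   = 30.20
p-value < 0.0001

Since p-value < α = 0.1, we reject H₀.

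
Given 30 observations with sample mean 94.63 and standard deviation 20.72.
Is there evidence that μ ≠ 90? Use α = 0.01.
One-sample t-test:
H₀: μ = 90
H₁: μ ≠ 90
df = n - 1 = 29
t = (x̄ - μ₀) / (s/√n) = (94.63 - 90) / (20.72/√30) = 1.224
p-value = 0.2308

Since p-value > α = 0.01, we fail to reject H₀.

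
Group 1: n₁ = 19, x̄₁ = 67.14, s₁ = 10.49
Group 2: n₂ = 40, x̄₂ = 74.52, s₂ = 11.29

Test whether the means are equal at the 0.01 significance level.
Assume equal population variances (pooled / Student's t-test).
Student's two-sample t-test (equal variances):
H₀: μ₁ = μ₂
H₁: μ₁ ≠ μ₂
df = n₁ + n₂ - 2 = 57
Pooled variance s_p² = [(n₁-1)s₁² + (n₂-1)s₂²] / (n₁ + n₂ - 2) = [(18)(10.49²) + (39)(11.29²)] / 57 = 121.9618
SE = √(s_p²(1/n₁ + 1/n₂)) = √(121.9618 × (1/19 + 1/40)) = 3.0770
t = (x̄₁ - x̄₂) / SE = (67.14 - 74.52) / 3.0770 = -7.38 / 3.0770 = -2.398
p-value = 0.0198

Since p-value > α = 0.01, we fail to reject H₀.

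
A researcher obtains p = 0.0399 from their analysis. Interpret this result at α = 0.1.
Since p = 0.0399 < α = 0.1, reject H₀.
There is sufficient evidence to reject the null hypothesis; the result is statistically significant at the 0.1 level.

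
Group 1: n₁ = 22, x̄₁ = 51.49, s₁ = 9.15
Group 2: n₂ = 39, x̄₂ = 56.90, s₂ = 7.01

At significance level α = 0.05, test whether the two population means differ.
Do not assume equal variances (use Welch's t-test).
Welch's two-sample t-test:
H₀: μ₁ = μ₂
H₁: μ₁ ≠ μ₂
s₁²/n₁ = 9.15²/22 = 3.8056,  s₂²/n₂ = 7.01²/39 = 1.2600
SE = √(s₁²/n₁ + s₂²/n₂) = √(3.8056 + 1.2600) = 2.2507
df (Welch-Satterthwaite) = (s₁²/n₁ + s₂²/n₂)² / [(s₁²/n₁)²/(n₁-1) + (s₂²/n₂)²/(n₂-1)] ≈ 35.08
t = (x̄₁ - x̄₂) / SE = (51.49 - 56.90) / 2.2507 = -5.41 / 2.2507 = -2.404
p-value = 0.0216

Since p-value < α = 0.05, we reject H₀.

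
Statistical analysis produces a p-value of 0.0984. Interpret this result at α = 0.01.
Since p = 0.0984 > α = 0.01, fail to reject H₀.
There is insufficient evidence to reject the null hypothesis; the result is not statistically significant at the 0.01 level.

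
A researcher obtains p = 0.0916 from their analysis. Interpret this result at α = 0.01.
Since p = 0.0916 > α = 0.01, fail to reject H₀.
There is insufficient evidence to reject the null hypothesis; the result is not statistically significant at the 0.01 level.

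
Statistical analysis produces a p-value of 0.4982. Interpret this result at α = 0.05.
Since p = 0.4982 > α = 0.05, fail to reject H₀.
There is insufficient evidence to reject the null hypothesis; the result is not statistically significant at the 0.05 level.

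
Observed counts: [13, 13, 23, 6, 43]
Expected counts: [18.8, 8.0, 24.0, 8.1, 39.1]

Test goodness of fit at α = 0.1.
Chi-square goodness of fit test:
H₀: observed counts match expected distribution
H₁: observed counts differ from expected distribution
df = k - 1 = 4
χ² = Σ(O - E)²/E
   = (13 - 18.8)²/18.8 + (13 - 8.0)²/8.0 + (23 - 24.0)²/24.0 + (6 - 8.1)²/8.1 + (43 - 39.1)²/39.1
   = 1.789 + 3.125 + 0.042 + 0.544 + 0.389
   = 5.89
p-value = 0.2076

Since p-value > α = 0.1, we fail to reject H₀.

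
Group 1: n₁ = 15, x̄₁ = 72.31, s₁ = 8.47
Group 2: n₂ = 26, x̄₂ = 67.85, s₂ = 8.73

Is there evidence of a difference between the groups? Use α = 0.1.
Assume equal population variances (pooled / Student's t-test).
Student's two-sample t-test (equal variances):
H₀: μ₁ = μ₂
H₁: μ₁ ≠ μ₂
df = n₁ + n₂ - 2 = 39
Pooled variance s_p² = [(n₁-1)s₁² + (n₂-1)s₂²] / (n₁ + n₂ - 2) = [(14)(8.47²) + (25)(8.73²)] / 39 = 74.6076
SE = √(s_p²(1/n₁ + 1/n₂)) = √(74.6076 × (1/15 + 1/26)) = 2.8006
t = (x̄₁ - x̄₂) / SE = (72.31 - 67.85) / 2.8006 = 4.46 / 2.8006 = 1.593
p-value = 0.1193

Since p-value > α = 0.1, we fail to reject H₀.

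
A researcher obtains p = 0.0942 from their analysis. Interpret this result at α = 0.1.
Since p = 0.0942 < α = 0.1, reject H₀.
There is sufficient evidence to reject the null hypothesis; the result is statistically significant at the 0.1 level.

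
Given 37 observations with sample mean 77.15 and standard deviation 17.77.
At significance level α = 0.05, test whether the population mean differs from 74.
One-sample t-test:
H₀: μ = 74
H₁: μ ≠ 74
df = n - 1 = 36
t = (x̄ - μ₀) / (s/√n) = (77.15 - 74) / (17.77/√37) = 1.078
p-value = 0.2881

Since p-value > α = 0.05, we fail to reject H₀.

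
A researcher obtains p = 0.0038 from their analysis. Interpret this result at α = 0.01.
Since p = 0.0038 < α = 0.01, reject H₀.
There is sufficient evidence to reject the null hypothesis; the result is statistically significant at the 0.01 level.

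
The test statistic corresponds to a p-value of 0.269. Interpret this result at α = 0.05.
Since p = 0.269 > α = 0.05, fail to reject H₀.
There is insufficient evidence to reject the null hypothesis; the result is not statistically significant at the 0.05 level.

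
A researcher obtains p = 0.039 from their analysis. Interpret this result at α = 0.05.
Since p = 0.039 < α = 0.05, reject H₀.
There is sufficient evidence to reject the null hypothesis; the result is statistically significant at the 0.05 level.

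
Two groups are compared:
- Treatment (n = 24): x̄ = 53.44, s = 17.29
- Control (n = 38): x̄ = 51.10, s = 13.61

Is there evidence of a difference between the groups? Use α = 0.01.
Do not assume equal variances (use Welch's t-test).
Welch's two-sample t-test:
H₀: μ₁ = μ₂
H₁: μ₁ ≠ μ₂
s₁²/n₁ = 17.29²/24 = 12.4560,  s₂²/n₂ = 13.61²/38 = 4.8745
SE = √(s₁²/n₁ + s₂²/n₂) = √(12.4560 + 4.8745) = 4.1630
df (Welch-Satterthwaite) = (s₁²/n₁ + s₂²/n₂)² / [(s₁²/n₁)²/(n₁-1) + (s₂²/n₂)²/(n₂-1)] ≈ 40.65
t = (x̄₁ - x̄₂) / SE = (53.44 - 51.10) / 4.1630 = 2.34 / 4.1630 = 0.562
p-value = 0.5771

Since p-value > α = 0.01, we fail to reject H₀.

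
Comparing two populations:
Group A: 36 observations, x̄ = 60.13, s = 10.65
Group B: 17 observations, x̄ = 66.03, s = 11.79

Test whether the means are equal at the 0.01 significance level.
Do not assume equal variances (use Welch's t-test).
Welch's two-sample t-test:
H₀: μ₁ = μ₂
H₁: μ₁ ≠ μ₂
s₁²/n₁ = 10.65²/36 = 3.1506,  s₂²/n₂ = 11.79²/17 = 8.1767
SE = √(s₁²/n₁ + s₂²/n₂) = √(3.1506 + 8.1767) = 3.3656
df (Welch-Satterthwaite) = (s₁²/n₁ + s₂²/n₂)² / [(s₁²/n₁)²/(n₁-1) + (s₂²/n₂)²/(n₂-1)] ≈ 28.75
t = (x̄₁ - x̄₂) / SE = (60.13 - 66.03) / 3.3656 = -5.90 / 3.3656 = -1.753
p-value = 0.0903

Since p-value > α = 0.01, we fail to reject H₀.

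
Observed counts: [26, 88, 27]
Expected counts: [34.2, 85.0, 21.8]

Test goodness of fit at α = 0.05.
Chi-square goodness of fit test:
H₀: observed counts match expected distribution
H₁: observed counts differ from expected distribution
df = k - 1 = 2
χ² = Σ(O - E)²/E
   = (26 - 34.2)²/34.2 + (88 - 85.0)²/85.0 + (27 - 21.8)²/21.8
   = 1.966 + 0.106 + 1.240
   = 3.31
p-value = 0.1909

Since p-value > α = 0.05, we fail to reject H₀.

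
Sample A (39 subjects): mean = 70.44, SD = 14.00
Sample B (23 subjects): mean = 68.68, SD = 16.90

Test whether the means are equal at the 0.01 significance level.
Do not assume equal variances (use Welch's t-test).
Welch's two-sample t-test:
H₀: μ₁ = μ₂
H₁: μ₁ ≠ μ₂
s₁²/n₁ = 14.00²/39 = 5.0256,  s₂²/n₂ = 16.90²/23 = 12.4178
SE = √(s₁²/n₁ + s₂²/n₂) = √(5.0256 + 12.4178) = 4.1765
df (Welch-Satterthwaite) = (s₁²/n₁ + s₂²/n₂)² / [(s₁²/n₁)²/(n₁-1) + (s₂²/n₂)²/(n₂-1)] ≈ 39.65
t = (x̄₁ - x̄₂) / SE = (70.44 - 68.68) / 4.1765 = 1.76 / 4.1765 = 0.421
p-value = 0.6757

Since p-value > α = 0.01, we fail to reject H₀.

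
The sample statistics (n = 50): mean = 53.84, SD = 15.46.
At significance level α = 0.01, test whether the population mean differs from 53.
One-sample t-test:
H₀: μ = 53
H₁: μ ≠ 53
df = n - 1 = 49
t = (x̄ - μ₀) / (s/√n) = (53.84 - 53) / (15.46/√50) = 0.384
p-value = 0.7025

Since p-value > α = 0.01, we fail to reject H₀.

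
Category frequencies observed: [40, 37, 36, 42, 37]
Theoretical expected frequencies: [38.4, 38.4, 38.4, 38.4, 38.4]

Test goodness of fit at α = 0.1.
Chi-square goodness of fit test:
H₀: observed counts match expected distribution
H₁: observed counts differ from expected distribution
df = k - 1 = 4
χ² = Σ(O - E)²/E
   = (40 - 38.4)²/38.4 + (37 - 38.4)²/38.4 + (36 - 38.4)²/38.4 + (42 - 38.4)²/38.4 + (37 - 38.4)²/38.4
   = 0.067 + 0.051 + 0.150 + 0.338 + 0.051
   = 0.66
p-value = 0.9566

Since p-value > α = 0.1, we fail to reject H₀.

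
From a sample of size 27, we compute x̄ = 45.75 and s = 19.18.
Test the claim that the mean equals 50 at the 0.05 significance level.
One-sample t-test:
H₀: μ = 50
H₁: μ ≠ 50
df = n - 1 = 26
t = (x̄ - μ₀) / (s/√n) = (45.75 - 50) / (19.18/√27) = -1.151
p-value = 0.2601

Since p-value > α = 0.05, we fail to reject H₀.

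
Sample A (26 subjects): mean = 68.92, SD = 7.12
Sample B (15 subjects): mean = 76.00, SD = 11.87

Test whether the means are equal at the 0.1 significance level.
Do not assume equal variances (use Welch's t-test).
Welch's two-sample t-test:
H₀: μ₁ = μ₂
H₁: μ₁ ≠ μ₂
s₁²/n₁ = 7.12²/26 = 1.9498,  s₂²/n₂ = 11.87²/15 = 9.3931
SE = √(s₁²/n₁ + s₂²/n₂) = √(1.9498 + 9.3931) = 3.3679
df (Welch-Satterthwaite) = (s₁²/n₁ + s₂²/n₂)² / [(s₁²/n₁)²/(n₁-1) + (s₂²/n₂)²/(n₂-1)] ≈ 19.93
t = (x̄₁ - x̄₂) / SE = (68.92 - 76.00) / 3.3679 = -7.08 / 3.3679 = -2.102
p-value = 0.0484

Since p-value < α = 0.1, we reject H₀.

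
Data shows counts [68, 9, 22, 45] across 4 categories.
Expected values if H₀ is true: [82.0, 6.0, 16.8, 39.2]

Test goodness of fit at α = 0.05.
Chi-square goodness of fit test:
H₀: observed counts match expected distribution
H₁: observed counts differ from expected distribution
df = k - 1 = 3
χ² = Σ(O - E)²/E
   = (68 - 82.0)²/82.0 + (9 - 6.0)²/6.0 + (22 - 16.8)²/16.8 + (45 - 39.2)²/39.2
   = 2.390 + 1.500 + 1.610 + 0.858
   = 6.36
p-value = 0.0954

Since p-value > α = 0.05, we fail to reject H₀.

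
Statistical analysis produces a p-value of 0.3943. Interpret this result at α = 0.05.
Since p = 0.3943 > α = 0.05, fail to reject H₀.
There is insufficient evidence to reject the null hypothesis; the result is not statistically significant at the 0.05 level.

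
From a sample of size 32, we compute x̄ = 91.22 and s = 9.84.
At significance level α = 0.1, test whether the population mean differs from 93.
One-sample t-test:
H₀: μ = 93
H₁: μ ≠ 93
df = n - 1 = 31
t = (x̄ - μ₀) / (s/√n) = (91.22 - 93) / (9.84/√32) = -1.023
p-value = 0.3141

Since p-value > α = 0.1, we fail to reject H₀.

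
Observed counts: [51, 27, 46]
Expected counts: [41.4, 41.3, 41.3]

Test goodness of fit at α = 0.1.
Chi-square goodness of fit test:
H₀: observed counts match expected distribution
H₁: observed counts differ from expected distribution
df = k - 1 = 2
χ² = Σ(O - E)²/E
   = (51 - 41.4)²/41.4 + (27 - 41.3)²/41.3 + (46 - 41.3)²/41.3
   = 2.226 + 4.951 + 0.535
   = 7.71
p-value = 0.0211

Since p-value < α = 0.1, we reject H₀.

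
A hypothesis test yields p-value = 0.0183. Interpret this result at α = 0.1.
Since p = 0.0183 < α = 0.1, reject H₀.
There is sufficient evidence to reject the null hypothesis; the result is statistically significant at the 0.1 level.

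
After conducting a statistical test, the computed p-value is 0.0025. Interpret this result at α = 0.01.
Since p = 0.0025 < α = 0.01, reject H₀.
There is sufficient evidence to reject the null hypothesis; the result is statistically significant at the 0.01 level.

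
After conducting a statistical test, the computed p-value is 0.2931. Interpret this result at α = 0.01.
Since p = 0.2931 > α = 0.01, fail to reject H₀.
There is insufficient evidence to reject the null hypothesis; the result is not statistically significant at the 0.01 level.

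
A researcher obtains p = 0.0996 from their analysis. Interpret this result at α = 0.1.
Since p = 0.0996 < α = 0.1, reject H₀.
There is sufficient evidence to reject the null hypothesis; the result is statistically significant at the 0.1 level.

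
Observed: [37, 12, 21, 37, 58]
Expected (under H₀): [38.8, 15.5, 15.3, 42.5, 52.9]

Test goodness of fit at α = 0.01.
Chi-square goodness of fit test:
H₀: observed counts match expected distribution
H₁: observed counts differ from expected distribution
df = k - 1 = 4
χ² = Σ(O - E)²/E
   = (37 - 38.8)²/38.8 + (12 - 15.5)²/15.5 + (21 - 15.3)²/15.3 + (37 - 42.5)²/42.5 + (58 - 52.9)²/52.9
   = 0.084 + 0.790 + 2.124 + 0.712 + 0.492
   = 4.20
p-value = 0.3795

Since p-value > α = 0.01, we fail to reject H₀.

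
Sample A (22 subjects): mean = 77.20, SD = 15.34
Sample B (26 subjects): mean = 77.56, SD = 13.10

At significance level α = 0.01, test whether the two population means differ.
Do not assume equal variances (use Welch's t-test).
Welch's two-sample t-test:
H₀: μ₁ = μ₂
H₁: μ₁ ≠ μ₂
s₁²/n₁ = 15.34²/22 = 10.6962,  s₂²/n₂ = 13.10²/26 = 6.6004
SE = √(s₁²/n₁ + s₂²/n₂) = √(10.6962 + 6.6004) = 4.1589
df (Welch-Satterthwaite) = (s₁²/n₁ + s₂²/n₂)² / [(s₁²/n₁)²/(n₁-1) + (s₂²/n₂)²/(n₂-1)] ≈ 41.61
t = (x̄₁ - x̄₂) / SE = (77.20 - 77.56) / 4.1589 = -0.36 / 4.1589 = -0.087
p-value = 0.9314

Since p-value > α = 0.01, we fail to reject H₀.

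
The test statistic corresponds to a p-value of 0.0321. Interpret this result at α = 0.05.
Since p = 0.0321 < α = 0.05, reject H₀.
There is sufficient evidence to reject the null hypothesis; the result is statistically significant at the 0.05 level.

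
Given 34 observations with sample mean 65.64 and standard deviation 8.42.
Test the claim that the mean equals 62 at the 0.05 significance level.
One-sample t-test:
H₀: μ = 62
H₁: μ ≠ 62
df = n - 1 = 33
t = (x̄ - μ₀) / (s/√n) = (65.64 - 62) / (8.42/√34) = 2.521
p-value = 0.0167

Since p-value < α = 0.05, we reject H₀.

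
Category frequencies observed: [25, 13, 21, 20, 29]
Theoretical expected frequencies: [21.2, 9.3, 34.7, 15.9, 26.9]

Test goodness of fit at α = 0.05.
Chi-square goodness of fit test:
H₀: observed counts match expected distribution
H₁: observed counts differ from expected distribution
df = k - 1 = 4
χ² = Σ(O - E)²/E
   = (25 - 21.2)²/21.2 + (13 - 9.3)²/9.3 + (21 - 34.7)²/34.7 + (20 - 15.9)²/15.9 + (29 - 26.9)²/26.9
   = 0.681 + 1.472 + 5.409 + 1.057 + 0.164
   = 8.78
p-value = 0.0668

Since p-value > α = 0.05, we fail to reject H₀.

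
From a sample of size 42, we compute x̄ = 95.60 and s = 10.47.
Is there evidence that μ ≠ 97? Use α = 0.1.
One-sample t-test:
H₀: μ = 97
H₁: μ ≠ 97
df = n - 1 = 41
t = (x̄ - μ₀) / (s/√n) = (95.60 - 97) / (10.47/√42) = -0.867
p-value = 0.3912

Since p-value > α = 0.1, we fail to reject H₀.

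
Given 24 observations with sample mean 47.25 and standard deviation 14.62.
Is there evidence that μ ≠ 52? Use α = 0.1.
One-sample t-test:
H₀: μ = 52
H₁: μ ≠ 52
df = n - 1 = 23
t = (x̄ - μ₀) / (s/√n) = (47.25 - 52) / (14.62/√24) = -1.592
p-value = 0.1251

Since p-value > α = 0.1, we fail to reject H₀.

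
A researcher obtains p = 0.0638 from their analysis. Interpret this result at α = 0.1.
Since p = 0.0638 < α = 0.1, reject H₀.
There is sufficient evidence to reject the null hypothesis; the result is statistically significant at the 0.1 level.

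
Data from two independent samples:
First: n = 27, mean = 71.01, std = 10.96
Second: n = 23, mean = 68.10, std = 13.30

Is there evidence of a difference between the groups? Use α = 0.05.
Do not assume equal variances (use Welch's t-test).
Welch's two-sample t-test:
H₀: μ₁ = μ₂
H₁: μ₁ ≠ μ₂
s₁²/n₁ = 10.96²/27 = 4.4489,  s₂²/n₂ = 13.30²/23 = 7.6909
SE = √(s₁²/n₁ + s₂²/n₂) = √(4.4489 + 7.6909) = 3.4842
df (Welch-Satterthwaite) = (s₁²/n₁ + s₂²/n₂)² / [(s₁²/n₁)²/(n₁-1) + (s₂²/n₂)²/(n₂-1)] ≈ 42.72
t = (x̄₁ - x̄₂) / SE = (71.01 - 68.10) / 3.4842 = 2.91 / 3.4842 = 0.835
p-value = 0.4083

Since p-value > α = 0.05, we fail to reject H₀.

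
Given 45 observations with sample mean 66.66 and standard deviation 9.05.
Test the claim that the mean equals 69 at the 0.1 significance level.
One-sample t-test:
H₀: μ = 69
H₁: μ ≠ 69
df = n - 1 = 44
t = (x̄ - μ₀) / (s/√n) = (66.66 - 69) / (9.05/√45) = -1.734
p-value = 0.0898

Since p-value < α = 0.1, we reject H₀.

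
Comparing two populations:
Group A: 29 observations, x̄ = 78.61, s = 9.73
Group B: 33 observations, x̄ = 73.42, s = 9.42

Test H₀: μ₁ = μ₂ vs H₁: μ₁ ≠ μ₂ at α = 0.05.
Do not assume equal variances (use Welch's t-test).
Welch's two-sample t-test:
H₀: μ₁ = μ₂
H₁: μ₁ ≠ μ₂
s₁²/n₁ = 9.73²/29 = 3.2646,  s₂²/n₂ = 9.42²/33 = 2.6890
SE = √(s₁²/n₁ + s₂²/n₂) = √(3.2646 + 2.6890) = 2.4400
df (Welch-Satterthwaite) = (s₁²/n₁ + s₂²/n₂)² / [(s₁²/n₁)²/(n₁-1) + (s₂²/n₂)²/(n₂-1)] ≈ 58.43
t = (x̄₁ - x̄₂) / SE = (78.61 - 73.42) / 2.4400 = 5.19 / 2.4400 = 2.127
p-value = 0.0376

Since p-value < α = 0.05, we reject H₀.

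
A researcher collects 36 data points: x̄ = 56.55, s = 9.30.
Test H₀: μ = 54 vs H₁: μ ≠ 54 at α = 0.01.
One-sample t-test:
H₀: μ = 54
H₁: μ ≠ 54
df = n - 1 = 35
t = (x̄ - μ₀) / (s/√n) = (56.55 - 54) / (9.30/√36) = 1.645
p-value = 0.1089

Since p-value > α = 0.01, we fail to reject H₀.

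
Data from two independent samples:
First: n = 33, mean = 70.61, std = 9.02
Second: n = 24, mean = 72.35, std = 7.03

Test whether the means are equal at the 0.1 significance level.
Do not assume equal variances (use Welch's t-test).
Welch's two-sample t-test:
H₀: μ₁ = μ₂
H₁: μ₁ ≠ μ₂
s₁²/n₁ = 9.02²/33 = 2.4655,  s₂²/n₂ = 7.03²/24 = 2.0592
SE = √(s₁²/n₁ + s₂²/n₂) = √(2.4655 + 2.0592) = 2.1271
df (Welch-Satterthwaite) = (s₁²/n₁ + s₂²/n₂)² / [(s₁²/n₁)²/(n₁-1) + (s₂²/n₂)²/(n₂-1)] ≈ 54.69
t = (x̄₁ - x̄₂) / SE = (70.61 - 72.35) / 2.1271 = -1.74 / 2.1271 = -0.818
p-value = 0.4169

Since p-value > α = 0.1, we fail to reject H₀.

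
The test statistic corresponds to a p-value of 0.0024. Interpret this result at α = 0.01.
Since p = 0.0024 < α = 0.01, reject H₀.
There is sufficient evidence to reject the null hypothesis; the result is statistically significant at the 0.01 level.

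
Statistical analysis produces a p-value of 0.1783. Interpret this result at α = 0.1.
Since p = 0.1783 > α = 0.1, fail to reject H₀.
There is insufficient evidence to reject the null hypothesis; the result is not statistically significant at the 0.1 level.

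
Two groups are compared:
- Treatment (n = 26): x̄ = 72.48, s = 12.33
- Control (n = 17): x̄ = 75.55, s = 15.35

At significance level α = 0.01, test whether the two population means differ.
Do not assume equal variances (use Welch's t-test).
Welch's two-sample t-test:
H₀: μ₁ = μ₂
H₁: μ₁ ≠ μ₂
s₁²/n₁ = 12.33²/26 = 5.8473,  s₂²/n₂ = 15.35²/17 = 13.8601
SE = √(s₁²/n₁ + s₂²/n₂) = √(5.8473 + 13.8601) = 4.4393
df (Welch-Satterthwaite) = (s₁²/n₁ + s₂²/n₂)² / [(s₁²/n₁)²/(n₁-1) + (s₂²/n₂)²/(n₂-1)] ≈ 29.04
t = (x̄₁ - x̄₂) / SE = (72.48 - 75.55) / 4.4393 = -3.07 / 4.4393 = -0.692
p-value = 0.4947

Since p-value > α = 0.01, we fail to reject H₀.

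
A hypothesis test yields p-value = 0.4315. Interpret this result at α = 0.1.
Since p = 0.4315 > α = 0.1, fail to reject H₀.
There is insufficient evidence to reject the null hypothesis; the result is not statistically significant at the 0.1 level.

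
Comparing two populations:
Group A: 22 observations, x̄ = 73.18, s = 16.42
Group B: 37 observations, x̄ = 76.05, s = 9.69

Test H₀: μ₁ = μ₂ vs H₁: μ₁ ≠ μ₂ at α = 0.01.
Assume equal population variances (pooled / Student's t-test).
Student's two-sample t-test (equal variances):
H₀: μ₁ = μ₂
H₁: μ₁ ≠ μ₂
df = n₁ + n₂ - 2 = 57
Pooled variance s_p² = [(n₁-1)s₁² + (n₂-1)s₂²] / (n₁ + n₂ - 2) = [(21)(16.42²) + (36)(9.69²)] / 57 = 158.6352
SE = √(s_p²(1/n₁ + 1/n₂)) = √(158.6352 × (1/22 + 1/37)) = 3.3909
t = (x̄₁ - x̄₂) / SE = (73.18 - 76.05) / 3.3909 = -2.87 / 3.3909 = -0.846
p-value = 0.4009

Since p-value > α = 0.01, we fail to reject H₀.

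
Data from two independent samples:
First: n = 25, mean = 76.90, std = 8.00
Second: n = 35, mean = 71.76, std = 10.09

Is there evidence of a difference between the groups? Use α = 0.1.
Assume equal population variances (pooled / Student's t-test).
Student's two-sample t-test (equal variances):
H₀: μ₁ = μ₂
H₁: μ₁ ≠ μ₂
df = n₁ + n₂ - 2 = 58
Pooled variance s_p² = [(n₁-1)s₁² + (n₂-1)s₂²] / (n₁ + n₂ - 2) = [(24)(8.00²) + (34)(10.09²)] / 58 = 86.1634
SE = √(s_p²(1/n₁ + 1/n₂)) = √(86.1634 × (1/25 + 1/35)) = 2.4307
t = (x̄₁ - x̄₂) / SE = (76.90 - 71.76) / 2.4307 = 5.14 / 2.4307 = 2.115
p-value = 0.0388

Since p-value < α = 0.1, we reject H₀.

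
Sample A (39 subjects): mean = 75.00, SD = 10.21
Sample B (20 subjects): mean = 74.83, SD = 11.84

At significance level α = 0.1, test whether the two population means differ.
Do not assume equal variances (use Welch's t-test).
Welch's two-sample t-test:
H₀: μ₁ = μ₂
H₁: μ₁ ≠ μ₂
s₁²/n₁ = 10.21²/39 = 2.6729,  s₂²/n₂ = 11.84²/20 = 7.0093
SE = √(s₁²/n₁ + s₂²/n₂) = √(2.6729 + 7.0093) = 3.1116
df (Welch-Satterthwaite) = (s₁²/n₁ + s₂²/n₂)² / [(s₁²/n₁)²/(n₁-1) + (s₂²/n₂)²/(n₂-1)] ≈ 33.80
t = (x̄₁ - x̄₂) / SE = (75.00 - 74.83) / 3.1116 = 0.17 / 3.1116 = 0.055
p-value = 0.9568

Since p-value > α = 0.1, we fail to reject H₀.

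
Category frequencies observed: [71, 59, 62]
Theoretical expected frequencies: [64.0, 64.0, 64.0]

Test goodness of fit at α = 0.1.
Chi-square goodness of fit test:
H₀: observed counts match expected distribution
H₁: observed counts differ from expected distribution
df = k - 1 = 2
χ² = Σ(O - E)²/E
   = (71 - 64.0)²/64.0 + (59 - 64.0)²/64.0 + (62 - 64.0)²/64.0
   = 0.766 + 0.391 + 0.062
   = 1.22
p-value = 0.5437

Since p-value > α = 0.1, we fail to reject H₀.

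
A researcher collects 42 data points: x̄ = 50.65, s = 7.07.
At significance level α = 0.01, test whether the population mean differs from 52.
One-sample t-test:
H₀: μ = 52
H₁: μ ≠ 52
df = n - 1 = 41
t = (x̄ - μ₀) / (s/√n) = (50.65 - 52) / (7.07/√42) = -1.237
p-value = 0.2229

Since p-value > α = 0.01, we fail to reject H₀.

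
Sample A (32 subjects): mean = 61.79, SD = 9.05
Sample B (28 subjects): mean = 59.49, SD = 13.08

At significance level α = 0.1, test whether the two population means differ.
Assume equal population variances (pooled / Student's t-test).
Student's two-sample t-test (equal variances):
H₀: μ₁ = μ₂
H₁: μ₁ ≠ μ₂
df = n₁ + n₂ - 2 = 58
Pooled variance s_p² = [(n₁-1)s₁² + (n₂-1)s₂²] / (n₁ + n₂ - 2) = [(31)(9.05²) + (27)(13.08²)] / 58 = 123.4191
SE = √(s_p²(1/n₁ + 1/n₂)) = √(123.4191 × (1/32 + 1/28)) = 2.8748
t = (x̄₁ - x̄₂) / SE = (61.79 - 59.49) / 2.8748 = 2.30 / 2.8748 = 0.800
p-value = 0.4269

Since p-value > α = 0.1, we fail to reject H₀.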